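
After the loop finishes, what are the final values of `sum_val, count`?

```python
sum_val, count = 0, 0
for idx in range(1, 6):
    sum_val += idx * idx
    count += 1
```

Let's trace through this code step by step.

Initialize: sum_val = 0
Initialize: count = 0
Entering loop: for idx in range(1, 6):
After iteration 1: idx = 1, sum_val = 1, count = 1
After iteration 2: idx = 2, sum_val = 5, count = 2
After iteration 3: idx = 3, sum_val = 14, count = 3
After iteration 4: idx = 4, sum_val = 30, count = 4
After iteration 5: idx = 5, sum_val = 55, count = 5
Loop ends.

Final answer: 55, 5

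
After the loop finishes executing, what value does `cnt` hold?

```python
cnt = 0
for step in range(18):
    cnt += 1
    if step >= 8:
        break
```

Let's trace through this code step by step.

Initialize: cnt = 0
Entering loop: for step in range(18):
After iteration 1: step = 0, cnt = 1
After iteration 2: step = 1, cnt = 2
After iteration 3: step = 2, cnt = 3
After iteration 4: step = 3, cnt = 4
After iteration 5: step = 4, cnt = 5
After iteration 6: step = 5, cnt = 6
After iteration 7: step = 6, cnt = 7
After iteration 8: step = 7, cnt = 8
After iteration 9: step = 8, cnt = 9
Loop ends.

Final answer: 9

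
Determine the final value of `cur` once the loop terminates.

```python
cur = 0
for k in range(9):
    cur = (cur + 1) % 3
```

Let's trace through this code step by step.

Initialize: cur = 0
Entering loop: for k in range(9):
After iteration 1: k = 0, cur = 1
After iteration 2: k = 1, cur = 2
After iteration 3: k = 2, cur = 0
After iteration 4: k = 3, cur = 1
After iteration 5: k = 4, cur = 2
After iteration 6: k = 5, cur = 0
After iteration 7: k = 6, cur = 1
After iteration 8: k = 7, cur = 2
After iteration 9: k = 8, cur = 0
Loop ends.

Final answer: 0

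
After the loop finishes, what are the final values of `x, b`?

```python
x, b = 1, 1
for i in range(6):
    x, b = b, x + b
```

Let's trace through this code step by step.

Initialize: x = 1
Initialize: b = 1
Entering loop: for i in range(6):
After iteration 1: i = 0, x = 1, b = 2
After iteration 2: i = 1, x = 2, b = 3
After iteration 3: i = 2, x = 3, b = 5
After iteration 4: i = 3, x = 5, b = 8
After iteration 5: i = 4, x = 8, b = 13
After iteration 6: i = 5, x = 13, b = 21
Loop ends.

Final answer: 13, 21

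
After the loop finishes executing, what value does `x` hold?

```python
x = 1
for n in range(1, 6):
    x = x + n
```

Let's trace through this code step by step.

Initialize: x = 1
Entering loop: for n in range(1, 6):
After iteration 1: n = 1, x = 2
After iteration 2: n = 2, x = 4
After iteration 3: n = 3, x = 7
After iteration 4: n = 4, x = 11
After iteration 5: n = 5, x = 16
Loop ends.

Final answer: 16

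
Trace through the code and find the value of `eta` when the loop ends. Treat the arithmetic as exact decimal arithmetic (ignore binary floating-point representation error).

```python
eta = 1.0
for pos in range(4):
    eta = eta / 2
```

Let's trace through this code step by step.

Initialize: eta = 1.0
Entering loop: for pos in range(4):
After iteration 1: pos = 0, eta = 0.5
After iteration 2: pos = 1, eta = 0.25
After iteration 3: pos = 2, eta = 0.125
After iteration 4: pos = 3, eta = 0.0625
Loop ends.

Final answer: 0.0625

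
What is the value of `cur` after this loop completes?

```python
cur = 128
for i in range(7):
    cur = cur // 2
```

Let's trace through this code step by step.

Initialize: cur = 128
Entering loop: for i in range(7):
After iteration 1: i = 0, cur = 64
After iteration 2: i = 1, cur = 32
After iteration 3: i = 2, cur = 16
After iteration 4: i = 3, cur = 8
After iteration 5: i = 4, cur = 4
After iteration 6: i = 5, cur = 2
After iteration 7: i = 6, cur = 1
Loop ends.

Final answer: 1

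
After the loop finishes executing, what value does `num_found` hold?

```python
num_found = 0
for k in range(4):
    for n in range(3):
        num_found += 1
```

Let's trace through this code step by step.

Initialize: num_found = 0
Entering loop: for k in range(4):
After iteration 1: k = 0, num_found = 3
After iteration 2: k = 1, num_found = 6
After iteration 3: k = 2, num_found = 9
After iteration 4: k = 3, num_found = 12
Loop ends.

Final answer: 12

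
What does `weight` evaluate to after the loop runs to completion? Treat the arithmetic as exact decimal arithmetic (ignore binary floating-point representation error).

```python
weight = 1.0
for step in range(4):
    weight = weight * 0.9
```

Let's trace through this code step by step.

Initialize: weight = 1.0
Entering loop: for step in range(4):
After iteration 1: step = 0, weight = 0.9
After iteration 2: step = 1, weight = 0.81
After iteration 3: step = 2, weight = 0.729
After iteration 4: step = 3, weight = 0.6561
Loop ends.

Final answer: 0.6561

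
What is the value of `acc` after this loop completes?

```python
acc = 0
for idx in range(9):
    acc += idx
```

Let's trace through this code step by step.

Initialize: acc = 0
Entering loop: for idx in range(9):
After iteration 1: idx = 0, acc = 0
After iteration 2: idx = 1, acc = 1
After iteration 3: idx = 2, acc = 3
After iteration 4: idx = 3, acc = 6
After iteration 5: idx = 4, acc = 10
After iteration 6: idx = 5, acc = 15
After iteration 7: idx = 6, acc = 21
After iteration 8: idx = 7, acc = 28
After iteration 9: idx = 8, acc = 36
Loop ends.

Final answer: 36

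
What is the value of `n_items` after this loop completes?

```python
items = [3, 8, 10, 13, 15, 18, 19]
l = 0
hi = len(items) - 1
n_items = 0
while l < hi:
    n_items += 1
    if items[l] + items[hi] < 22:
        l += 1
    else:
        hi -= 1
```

Let's trace through this code step by step.

Initialize: items = [3, 8, 10, 13, 15, 18, 19]
Initialize: l = 0
Initialize: hi = 6
Initialize: n_items = 0
Entering loop: while l < hi:
After iteration 1: l = 0, hi = 5, n_items = 1
After iteration 2: l = 1, hi = 5, n_items = 2
After iteration 3: l = 1, hi = 4, n_items = 3
After iteration 4: l = 1, hi = 3, n_items = 4
After iteration 5: l = 2, hi = 3, n_items = 5
After iteration 6: l = 2, hi = 2, n_items = 6
Loop ends.

Final answer: 6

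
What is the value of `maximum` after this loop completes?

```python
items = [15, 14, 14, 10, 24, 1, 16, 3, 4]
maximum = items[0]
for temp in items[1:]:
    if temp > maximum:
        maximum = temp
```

Let's trace through this code step by step.

Initialize: items = [15, 14, 14, 10, 24, 1, 16, 3, 4]
Initialize: maximum = 15
Entering loop: for temp in items[1:]:
After iteration 1: temp = 14, maximum = 15
After iteration 2: temp = 14, maximum = 15
After iteration 3: temp = 10, maximum = 15
After iteration 4: temp = 24, maximum = 24
After iteration 5: temp = 1, maximum = 24
After iteration 6: temp = 16, maximum = 24
After iteration 7: temp = 3, maximum = 24
After iteration 8: temp = 4, maximum = 24
Loop ends.

Final answer: 24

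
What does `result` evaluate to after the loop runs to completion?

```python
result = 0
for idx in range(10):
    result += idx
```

Let's trace through this code step by step.

Initialize: result = 0
Entering loop: for idx in range(10):
After iteration 1: idx = 0, result = 0
After iteration 2: idx = 1, result = 1
After iteration 3: idx = 2, result = 3
After iteration 4: idx = 3, result = 6
After iteration 5: idx = 4, result = 10
After iteration 6: idx = 5, result = 15
After iteration 7: idx = 6, result = 21
After iteration 8: idx = 7, result = 28
After iteration 9: idx = 8, result = 36
After iteration 10: idx = 9, result = 45
Loop ends.

Final answer: 45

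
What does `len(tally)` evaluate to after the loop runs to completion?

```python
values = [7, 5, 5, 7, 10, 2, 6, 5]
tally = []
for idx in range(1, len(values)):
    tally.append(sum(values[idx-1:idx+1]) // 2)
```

Let's trace through this code step by step.

Initialize: values = [7, 5, 5, 7, 10, 2, 6, 5]
Initialize: tally = []
Entering loop: for idx in range(1, len(values)):
After iteration 1: idx = 1, tally = [6]
After iteration 2: idx = 2, tally = [6, 5]
After iteration 3: idx = 3, tally = [6, 5, 6]
After iteration 4: idx = 4, tally = [6, 5, 6, 8]
After iteration 5: idx = 5, tally = [6, 5, 6, 8, 6]
After iteration 6: idx = 6, tally = [6, 5, 6, 8, 6, 4]
After iteration 7: idx = 7, tally = [6, 5, 6, 8, 6, 4, 5]
Loop ends.
len(tally) = 7

Final answer: 7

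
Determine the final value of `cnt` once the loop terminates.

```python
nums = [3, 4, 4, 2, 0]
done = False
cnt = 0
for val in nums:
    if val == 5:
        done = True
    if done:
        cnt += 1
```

Let's trace through this code step by step.

Initialize: nums = [3, 4, 4, 2, 0]
Initialize: done = False
Initialize: cnt = 0
Entering loop: for val in nums:
After iteration 1: val = 3, cnt = 0
After iteration 2: val = 4, cnt = 0
After iteration 3: val = 4, cnt = 0
After iteration 4: val = 2, cnt = 0
After iteration 5: val = 0, cnt = 0
Loop ends.

Final answer: 0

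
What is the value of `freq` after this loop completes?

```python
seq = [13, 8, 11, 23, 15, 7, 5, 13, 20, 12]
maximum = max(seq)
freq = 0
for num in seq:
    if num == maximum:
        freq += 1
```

Let's trace through this code step by step.

Initialize: seq = [13, 8, 11, 23, 15, 7, 5, 13, 20, 12]
Initialize: maximum = 23
Initialize: freq = 0
Entering loop: for num in seq:
After iteration 1: num = 13, freq = 0
After iteration 2: num = 8, freq = 0
After iteration 3: num = 11, freq = 0
After iteration 4: num = 23, freq = 1
After iteration 5: num = 15, freq = 1
After iteration 6: num = 7, freq = 1
After iteration 7: num = 5, freq = 1
After iteration 8: num = 13, freq = 1
After iteration 9: num = 20, freq = 1
After iteration 10: num = 12, freq = 1
Loop ends.

Final answer: 1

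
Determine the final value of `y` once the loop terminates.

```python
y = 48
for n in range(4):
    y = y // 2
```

Let's trace through this code step by step.

Initialize: y = 48
Entering loop: for n in range(4):
After iteration 1: n = 0, y = 24
After iteration 2: n = 1, y = 12
After iteration 3: n = 2, y = 6
After iteration 4: n = 3, y = 3
Loop ends.

Final answer: 3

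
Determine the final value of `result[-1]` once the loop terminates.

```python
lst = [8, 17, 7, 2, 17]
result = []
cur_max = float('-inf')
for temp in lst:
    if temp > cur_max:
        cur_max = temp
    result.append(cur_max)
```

Let's trace through this code step by step.

Initialize: lst = [8, 17, 7, 2, 17]
Initialize: result = []
Initialize: cur_max = -inf
Entering loop: for temp in lst:
After iteration 1: temp = 8, result = [8], cur_max = 8
After iteration 2: temp = 17, result = [8, 17], cur_max = 17
After iteration 3: temp = 7, result = [8, 17, 17], cur_max = 17
After iteration 4: temp = 2, result = [8, 17, 17, 17], cur_max = 17
After iteration 5: temp = 17, result = [8, 17, 17, 17, 17], cur_max = 17
Loop ends.
result[-1] = 17

Final answer: 17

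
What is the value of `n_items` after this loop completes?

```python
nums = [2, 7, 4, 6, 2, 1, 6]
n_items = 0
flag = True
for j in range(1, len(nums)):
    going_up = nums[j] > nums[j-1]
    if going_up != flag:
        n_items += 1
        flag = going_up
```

Let's trace through this code step by step.

Initialize: nums = [2, 7, 4, 6, 2, 1, 6]
Initialize: n_items = 0
Initialize: flag = True
Entering loop: for j in range(1, len(nums)):
After iteration 1: j = 1, n_items = 0, flag = True, going_up = True
After iteration 2: j = 2, n_items = 1, flag = False, going_up = False
After iteration 3: j = 3, n_items = 2, flag = True, going_up = True
After iteration 4: j = 4, n_items = 3, flag = False, going_up = False
After iteration 5: j = 5, n_items = 3, flag = False, going_up = False
After iteration 6: j = 6, n_items = 4, flag = True, going_up = True
Loop ends.

Final answer: 4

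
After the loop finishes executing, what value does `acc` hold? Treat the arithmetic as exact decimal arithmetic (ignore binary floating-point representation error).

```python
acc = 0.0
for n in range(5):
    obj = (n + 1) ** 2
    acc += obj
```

Let's trace through this code step by step.

Initialize: acc = 0.0
Entering loop: for n in range(5):
After iteration 1: n = 0, acc = 1.0, obj = 1
After iteration 2: n = 1, acc = 5.0, obj = 4
After iteration 3: n = 2, acc = 14.0, obj = 9
After iteration 4: n = 3, acc = 30.0, obj = 16
After iteration 5: n = 4, acc = 55.0, obj = 25
Loop ends.

Final answer: 55.0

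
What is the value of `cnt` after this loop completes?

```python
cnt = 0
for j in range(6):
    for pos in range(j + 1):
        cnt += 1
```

Let's trace through this code step by step.

Initialize: cnt = 0
Entering loop: for j in range(6):
After iteration 1: j = 0, cnt = 1, pos = 0
After iteration 2: j = 1, cnt = 3, pos = 1
After iteration 3: j = 2, cnt = 6, pos = 2
After iteration 4: j = 3, cnt = 10, pos = 3
After iteration 5: j = 4, cnt = 15, pos = 4
After iteration 6: j = 5, cnt = 21, pos = 5
Loop ends.

Final answer: 21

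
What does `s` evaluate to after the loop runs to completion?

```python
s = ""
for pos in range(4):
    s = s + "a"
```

Let's trace through this code step by step.

Initialize: s = ''
Entering loop: for pos in range(4):
After iteration 1: pos = 0, s = 'a'
After iteration 2: pos = 1, s = 'aa'
After iteration 3: pos = 2, s = 'aaa'
After iteration 4: pos = 3, s = 'aaaa'
Loop ends.

Final answer: 'aaaa'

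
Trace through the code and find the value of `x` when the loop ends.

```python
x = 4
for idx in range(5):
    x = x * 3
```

Let's trace through this code step by step.

Initialize: x = 4
Entering loop: for idx in range(5):
After iteration 1: idx = 0, x = 12
After iteration 2: idx = 1, x = 36
After iteration 3: idx = 2, x = 108
After iteration 4: idx = 3, x = 324
After iteration 5: idx = 4, x = 972
Loop ends.

Final answer: 972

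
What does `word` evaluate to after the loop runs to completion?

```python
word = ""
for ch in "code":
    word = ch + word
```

Let's trace through this code step by step.

Initialize: word = ''
Entering loop: for ch in "code":
After iteration 1: ch = 'c', word = 'c'
After iteration 2: ch = 'o', word = 'oc'
After iteration 3: ch = 'd', word = 'doc'
After iteration 4: ch = 'e', word = 'edoc'
Loop ends.

Final answer: 'edoc'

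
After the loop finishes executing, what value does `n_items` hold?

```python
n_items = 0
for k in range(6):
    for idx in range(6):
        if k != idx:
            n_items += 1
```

Let's trace through this code step by step.

Initialize: n_items = 0
Entering loop: for k in range(6):
After iteration 1: k = 0, n_items = 5
After iteration 2: k = 1, n_items = 10
After iteration 3: k = 2, n_items = 15
After iteration 4: k = 3, n_items = 20
After iteration 5: k = 4, n_items = 25
After iteration 6: k = 5, n_items = 30
Loop ends.

Final answer: 30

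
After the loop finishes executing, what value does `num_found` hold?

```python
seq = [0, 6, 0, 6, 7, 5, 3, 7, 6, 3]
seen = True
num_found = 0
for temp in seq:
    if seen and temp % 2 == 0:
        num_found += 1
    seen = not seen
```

Let's trace through this code step by step.

Initialize: seq = [0, 6, 0, 6, 7, 5, 3, 7, 6, 3]
Initialize: seen = True
Initialize: num_found = 0
Entering loop: for temp in seq:
After iteration 1: temp = 0, seen = False, num_found = 1
After iteration 2: temp = 6, seen = True, num_found = 1
After iteration 3: temp = 0, seen = False, num_found = 2
After iteration 4: temp = 6, seen = True, num_found = 2
After iteration 5: temp = 7, seen = False, num_found = 2
After iteration 6: temp = 5, seen = True, num_found = 2
After iteration 7: temp = 3, seen = False, num_found = 2
After iteration 8: temp = 7, seen = True, num_found = 2
After iteration 9: temp = 6, seen = False, num_found = 3
After iteration 10: temp = 3, seen = True, num_found = 3
Loop ends.

Final answer: 3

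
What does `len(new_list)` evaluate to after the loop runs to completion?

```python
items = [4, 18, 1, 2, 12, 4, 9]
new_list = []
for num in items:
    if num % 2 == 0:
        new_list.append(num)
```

Let's trace through this code step by step.

Initialize: items = [4, 18, 1, 2, 12, 4, 9]
Initialize: new_list = []
Entering loop: for num in items:
After iteration 1: num = 4, new_list = [4]
After iteration 2: num = 18, new_list = [4, 18]
After iteration 3: num = 1, new_list = [4, 18]
After iteration 4: num = 2, new_list = [4, 18, 2]
After iteration 5: num = 12, new_list = [4, 18, 2, 12]
After iteration 6: num = 4, new_list = [4, 18, 2, 12, 4]
After iteration 7: num = 9, new_list = [4, 18, 2, 12, 4]
Loop ends.
len(new_list) = 5

Final answer: 5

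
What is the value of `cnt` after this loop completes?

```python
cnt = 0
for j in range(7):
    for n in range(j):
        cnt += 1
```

Let's trace through this code step by step.

Initialize: cnt = 0
Entering loop: for j in range(7):
After iteration 1: j = 0, cnt = 0
After iteration 2: j = 1, cnt = 1, n = 0
After iteration 3: j = 2, cnt = 3, n = 1
After iteration 4: j = 3, cnt = 6, n = 2
After iteration 5: j = 4, cnt = 10, n = 3
After iteration 6: j = 5, cnt = 15, n = 4
After iteration 7: j = 6, cnt = 21, n = 5
Loop ends.

Final answer: 21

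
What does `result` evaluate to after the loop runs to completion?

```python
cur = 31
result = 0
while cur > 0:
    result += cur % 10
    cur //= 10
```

Let's trace through this code step by step.

Initialize: cur = 31
Initialize: result = 0
Entering loop: while cur > 0:
After iteration 1: cur = 3, result = 1
After iteration 2: cur = 0, result = 4
Loop ends.

Final answer: 4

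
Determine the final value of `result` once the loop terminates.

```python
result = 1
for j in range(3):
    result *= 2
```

Let's trace through this code step by step.

Initialize: result = 1
Entering loop: for j in range(3):
After iteration 1: j = 0, result = 2
After iteration 2: j = 1, result = 4
After iteration 3: j = 2, result = 8
Loop ends.

Final answer: 8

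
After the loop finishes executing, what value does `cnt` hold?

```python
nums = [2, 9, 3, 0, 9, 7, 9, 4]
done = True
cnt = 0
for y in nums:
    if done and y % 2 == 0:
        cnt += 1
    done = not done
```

Let's trace through this code step by step.

Initialize: nums = [2, 9, 3, 0, 9, 7, 9, 4]
Initialize: done = True
Initialize: cnt = 0
Entering loop: for y in nums:
After iteration 1: y = 2, done = False, cnt = 1
After iteration 2: y = 9, done = True, cnt = 1
After iteration 3: y = 3, done = False, cnt = 1
After iteration 4: y = 0, done = True, cnt = 1
After iteration 5: y = 9, done = False, cnt = 1
After iteration 6: y = 7, done = True, cnt = 1
After iteration 7: y = 9, done = False, cnt = 1
After iteration 8: y = 4, done = True, cnt = 1
Loop ends.

Final answer: 1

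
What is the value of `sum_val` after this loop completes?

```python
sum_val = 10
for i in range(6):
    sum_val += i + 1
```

Let's trace through this code step by step.

Initialize: sum_val = 10
Entering loop: for i in range(6):
After iteration 1: i = 0, sum_val = 11
After iteration 2: i = 1, sum_val = 13
After iteration 3: i = 2, sum_val = 16
After iteration 4: i = 3, sum_val = 20
After iteration 5: i = 4, sum_val = 25
After iteration 6: i = 5, sum_val = 31
Loop ends.

Final answer: 31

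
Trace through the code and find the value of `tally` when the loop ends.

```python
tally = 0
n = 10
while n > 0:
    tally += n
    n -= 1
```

Let's trace through this code step by step.

Initialize: tally = 0
Initialize: n = 10
Entering loop: while n > 0:
After iteration 1: tally = 10, n = 9
After iteration 2: tally = 19, n = 8
After iteration 3: tally = 27, n = 7
After iteration 4: tally = 34, n = 6
After iteration 5: tally = 40, n = 5
After iteration 6: tally = 45, n = 4
After iteration 7: tally = 49, n = 3
After iteration 8: tally = 52, n = 2
After iteration 9: tally = 54, n = 1
After iteration 10: tally = 55, n = 0
Loop ends.

Final answer: 55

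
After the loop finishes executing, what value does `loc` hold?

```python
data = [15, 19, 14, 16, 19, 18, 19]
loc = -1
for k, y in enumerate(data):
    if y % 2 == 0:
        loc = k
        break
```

Let's trace through this code step by step.

Initialize: data = [15, 19, 14, 16, 19, 18, 19]
Initialize: loc = -1
Entering loop: for k, y in enumerate(data):
After iteration 1: k = 0, y = 15, loc = -1
After iteration 2: k = 1, y = 19, loc = -1
After iteration 3: k = 2, y = 14, loc = 2
Loop ends.

Final answer: 2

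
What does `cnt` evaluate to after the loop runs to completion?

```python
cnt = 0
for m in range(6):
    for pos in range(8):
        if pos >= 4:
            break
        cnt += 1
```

Let's trace through this code step by step.

Initialize: cnt = 0
Entering loop: for m in range(6):
After iteration 1: m = 0, cnt = 4
After iteration 2: m = 1, cnt = 8
After iteration 3: m = 2, cnt = 12
After iteration 4: m = 3, cnt = 16
After iteration 5: m = 4, cnt = 20
After iteration 6: m = 5, cnt = 24
Loop ends.

Final answer: 24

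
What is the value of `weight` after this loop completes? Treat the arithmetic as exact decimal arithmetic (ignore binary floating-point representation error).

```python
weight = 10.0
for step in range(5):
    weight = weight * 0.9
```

Let's trace through this code step by step.

Initialize: weight = 10.0
Entering loop: for step in range(5):
After iteration 1: step = 0, weight = 9.0
After iteration 2: step = 1, weight = 8.1
After iteration 3: step = 2, weight = 7.29
After iteration 4: step = 3, weight = 6.561
After iteration 5: step = 4, weight = 5.9049
Loop ends.

Final answer: 5.9049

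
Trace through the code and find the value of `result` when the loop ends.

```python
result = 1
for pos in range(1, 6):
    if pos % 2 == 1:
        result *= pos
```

Let's trace through this code step by step.

Initialize: result = 1
Entering loop: for pos in range(1, 6):
After iteration 1: pos = 1, result = 1
After iteration 2: pos = 2, result = 1
After iteration 3: pos = 3, result = 3
After iteration 4: pos = 4, result = 3
After iteration 5: pos = 5, result = 15
Loop ends.

Final answer: 15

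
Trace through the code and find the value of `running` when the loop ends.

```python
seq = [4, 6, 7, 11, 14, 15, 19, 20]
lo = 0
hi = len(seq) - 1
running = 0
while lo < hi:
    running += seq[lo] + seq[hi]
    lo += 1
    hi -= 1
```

Let's trace through this code step by step.

Initialize: seq = [4, 6, 7, 11, 14, 15, 19, 20]
Initialize: lo = 0
Initialize: hi = 7
Initialize: running = 0
Entering loop: while lo < hi:
After iteration 1: lo = 1, hi = 6, running = 24
After iteration 2: lo = 2, hi = 5, running = 49
After iteration 3: lo = 3, hi = 4, running = 71
After iteration 4: lo = 4, hi = 3, running = 96
Loop ends.

Final answer: 96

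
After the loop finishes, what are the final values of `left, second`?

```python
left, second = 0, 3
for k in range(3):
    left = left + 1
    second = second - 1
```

Let's trace through this code step by step.

Initialize: left = 0
Initialize: second = 3
Entering loop: for k in range(3):
After iteration 1: k = 0, left = 1, second = 2
After iteration 2: k = 1, left = 2, second = 1
After iteration 3: k = 2, left = 3, second = 0
Loop ends.

Final answer: 3, 0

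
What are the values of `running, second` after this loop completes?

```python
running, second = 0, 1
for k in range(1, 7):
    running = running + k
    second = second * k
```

Let's trace through this code step by step.

Initialize: running = 0
Initialize: second = 1
Entering loop: for k in range(1, 7):
After iteration 1: k = 1, running = 1, second = 1
After iteration 2: k = 2, running = 3, second = 2
After iteration 3: k = 3, running = 6, second = 6
After iteration 4: k = 4, running = 10, second = 24
After iteration 5: k = 5, running = 15, second = 120
After iteration 6: k = 6, running = 21, second = 720
Loop ends.

Final answer: 21, 720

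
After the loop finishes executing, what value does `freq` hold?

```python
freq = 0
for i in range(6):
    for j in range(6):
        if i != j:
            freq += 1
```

Let's trace through this code step by step.

Initialize: freq = 0
Entering loop: for i in range(6):
After iteration 1: i = 0, freq = 5
After iteration 2: i = 1, freq = 10
After iteration 3: i = 2, freq = 15
After iteration 4: i = 3, freq = 20
After iteration 5: i = 4, freq = 25
After iteration 6: i = 5, freq = 30
Loop ends.

Final answer: 30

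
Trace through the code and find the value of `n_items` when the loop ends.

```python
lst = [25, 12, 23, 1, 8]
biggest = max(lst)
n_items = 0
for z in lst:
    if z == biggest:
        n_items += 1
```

Let's trace through this code step by step.

Initialize: lst = [25, 12, 23, 1, 8]
Initialize: biggest = 25
Initialize: n_items = 0
Entering loop: for z in lst:
After iteration 1: z = 25, n_items = 1
After iteration 2: z = 12, n_items = 1
After iteration 3: z = 23, n_items = 1
After iteration 4: z = 1, n_items = 1
After iteration 5: z = 8, n_items = 1
Loop ends.

Final answer: 1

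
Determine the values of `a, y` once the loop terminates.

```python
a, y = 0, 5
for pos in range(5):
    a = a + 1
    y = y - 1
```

Let's trace through this code step by step.

Initialize: a = 0
Initialize: y = 5
Entering loop: for pos in range(5):
After iteration 1: pos = 0, a = 1, y = 4
After iteration 2: pos = 1, a = 2, y = 3
After iteration 3: pos = 2, a = 3, y = 2
After iteration 4: pos = 3, a = 4, y = 1
After iteration 5: pos = 4, a = 5, y = 0
Loop ends.

Final answer: 5, 0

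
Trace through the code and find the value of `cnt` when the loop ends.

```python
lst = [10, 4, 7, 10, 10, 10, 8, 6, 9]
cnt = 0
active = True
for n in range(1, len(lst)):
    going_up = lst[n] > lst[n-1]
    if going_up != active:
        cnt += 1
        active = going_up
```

Let's trace through this code step by step.

Initialize: lst = [10, 4, 7, 10, 10, 10, 8, 6, 9]
Initialize: cnt = 0
Initialize: active = True
Entering loop: for n in range(1, len(lst)):
After iteration 1: n = 1, cnt = 1, active = False, going_up = False
After iteration 2: n = 2, cnt = 2, active = True, going_up = True
After iteration 3: n = 3, cnt = 2, active = True, going_up = True
After iteration 4: n = 4, cnt = 3, active = False, going_up = False
After iteration 5: n = 5, cnt = 3, active = False, going_up = False
After iteration 6: n = 6, cnt = 3, active = False, going_up = False
After iteration 7: n = 7, cnt = 3, active = False, going_up = False
After iteration 8: n = 8, cnt = 4, active = True, going_up = True
Loop ends.

Final answer: 4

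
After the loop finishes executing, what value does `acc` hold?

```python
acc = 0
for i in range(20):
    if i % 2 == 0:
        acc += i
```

Let's trace through this code step by step.

Initialize: acc = 0
Entering loop: for i in range(20):
After iteration 1: i = 0, acc = 0
After iteration 2: i = 1, acc = 0
After iteration 3: i = 2, acc = 2
After iteration 4: i = 3, acc = 2
After iteration 5: i = 4, acc = 6
After iteration 6: i = 5, acc = 6
After iteration 7: i = 6, acc = 12
After iteration 8: i = 7, acc = 12
After iteration 9: i = 8, acc = 20
After iteration 10: i = 9, acc = 20
After iteration 11: i = 10, acc = 30
After iteration 12: i = 11, acc = 30
After iteration 13: i = 12, acc = 42
After iteration 14: i = 13, acc = 42
After iteration 15: i = 14, acc = 56
After iteration 16: i = 15, acc = 56
After iteration 17: i = 16, acc = 72
After iteration 18: i = 17, acc = 72
After iteration 19: i = 18, acc = 90
After iteration 20: i = 19, acc = 90
Loop ends.

Final answer: 90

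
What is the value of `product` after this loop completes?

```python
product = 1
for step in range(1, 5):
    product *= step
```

Let's trace through this code step by step.

Initialize: product = 1
Entering loop: for step in range(1, 5):
After iteration 1: step = 1, product = 1
After iteration 2: step = 2, product = 2
After iteration 3: step = 3, product = 6
After iteration 4: step = 4, product = 24
Loop ends.

Final answer: 24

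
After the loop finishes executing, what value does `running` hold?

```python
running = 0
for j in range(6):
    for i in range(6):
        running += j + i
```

Let's trace through this code step by step.

Initialize: running = 0
Entering loop: for j in range(6):
After iteration 1: j = 0, running = 15
After iteration 2: j = 1, running = 36
After iteration 3: j = 2, running = 63
After iteration 4: j = 3, running = 96
After iteration 5: j = 4, running = 135
After iteration 6: j = 5, running = 180
Loop ends.

Final answer: 180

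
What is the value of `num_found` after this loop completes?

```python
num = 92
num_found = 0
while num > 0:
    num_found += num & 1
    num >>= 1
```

Let's trace through this code step by step.

Initialize: num = 92
Initialize: num_found = 0
Entering loop: while num > 0:
After iteration 1: num = 46, num_found = 0
After iteration 2: num = 23, num_found = 0
After iteration 3: num = 11, num_found = 1
After iteration 4: num = 5, num_found = 2
After iteration 5: num = 2, num_found = 3
After iteration 6: num = 1, num_found = 3
After iteration 7: num = 0, num_found = 4
Loop ends.

Final answer: 4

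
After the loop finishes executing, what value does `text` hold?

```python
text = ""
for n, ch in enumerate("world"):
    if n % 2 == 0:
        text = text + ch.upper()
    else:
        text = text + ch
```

Let's trace through this code step by step.

Initialize: text = ''
Entering loop: for n, ch in enumerate("world"):
After iteration 1: n = 0, ch = 'w', text = 'W'
After iteration 2: n = 1, ch = 'o', text = 'Wo'
After iteration 3: n = 2, ch = 'r', text = 'WoR'
After iteration 4: n = 3, ch = 'l', text = 'WoRl'
After iteration 5: n = 4, ch = 'd', text = 'WoRlD'
Loop ends.

Final answer: 'WoRlD'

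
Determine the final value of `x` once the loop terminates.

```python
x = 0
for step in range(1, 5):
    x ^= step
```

Let's trace through this code step by step.

Initialize: x = 0
Entering loop: for step in range(1, 5):
After iteration 1: step = 1, x = 1
After iteration 2: step = 2, x = 3
After iteration 3: step = 3, x = 0
After iteration 4: step = 4, x = 4
Loop ends.

Final answer: 4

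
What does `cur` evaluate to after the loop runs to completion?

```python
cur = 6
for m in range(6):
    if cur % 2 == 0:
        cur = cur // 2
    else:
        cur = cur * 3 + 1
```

Let's trace through this code step by step.

Initialize: cur = 6
Entering loop: for m in range(6):
After iteration 1: m = 0, cur = 3
After iteration 2: m = 1, cur = 10
After iteration 3: m = 2, cur = 5
After iteration 4: m = 3, cur = 16
After iteration 5: m = 4, cur = 8
After iteration 6: m = 5, cur = 4
Loop ends.

Final answer: 4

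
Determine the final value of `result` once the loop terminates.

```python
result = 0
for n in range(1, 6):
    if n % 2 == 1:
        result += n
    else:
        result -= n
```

Let's trace through this code step by step.

Initialize: result = 0
Entering loop: for n in range(1, 6):
After iteration 1: n = 1, result = 1
After iteration 2: n = 2, result = -1
After iteration 3: n = 3, result = 2
After iteration 4: n = 4, result = -2
After iteration 5: n = 5, result = 3
Loop ends.

Final answer: 3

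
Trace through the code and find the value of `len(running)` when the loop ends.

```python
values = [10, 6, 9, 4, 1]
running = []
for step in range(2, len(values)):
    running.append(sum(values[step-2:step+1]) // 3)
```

Let's trace through this code step by step.

Initialize: values = [10, 6, 9, 4, 1]
Initialize: running = []
Entering loop: for step in range(2, len(values)):
After iteration 1: step = 2, running = [8]
After iteration 2: step = 3, running = [8, 6]
After iteration 3: step = 4, running = [8, 6, 4]
Loop ends.
len(running) = 3

Final answer: 3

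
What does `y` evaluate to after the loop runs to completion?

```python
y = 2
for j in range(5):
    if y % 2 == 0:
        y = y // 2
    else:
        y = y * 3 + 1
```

Let's trace through this code step by step.

Initialize: y = 2
Entering loop: for j in range(5):
After iteration 1: j = 0, y = 1
After iteration 2: j = 1, y = 4
After iteration 3: j = 2, y = 2
After iteration 4: j = 3, y = 1
After iteration 5: j = 4, y = 4
Loop ends.

Final answer: 4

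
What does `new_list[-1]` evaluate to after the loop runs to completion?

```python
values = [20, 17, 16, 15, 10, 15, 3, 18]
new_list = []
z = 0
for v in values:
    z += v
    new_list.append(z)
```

Let's trace through this code step by step.

Initialize: values = [20, 17, 16, 15, 10, 15, 3, 18]
Initialize: new_list = []
Initialize: z = 0
Entering loop: for v in values:
After iteration 1: v = 20, new_list = [20], z = 20
After iteration 2: v = 17, new_list = [20, 37], z = 37
After iteration 3: v = 16, new_list = [20, 37, 53], z = 53
After iteration 4: v = 15, new_list = [20, 37, 53, 68], z = 68
After iteration 5: v = 10, new_list = [20, 37, 53, 68, 78], z = 78
After iteration 6: v = 15, new_list = [20, 37, 53, 68, 78, 93], z = 93
After iteration 7: v = 3, new_list = [20, 37, 53, 68, 78, 93, 96], z = 96
After iteration 8: v = 18, new_list = [20, 37, 53, 68, 78, 93, 96, 114], z = 114
Loop ends.
new_list[-1] = 114

Final answer: 114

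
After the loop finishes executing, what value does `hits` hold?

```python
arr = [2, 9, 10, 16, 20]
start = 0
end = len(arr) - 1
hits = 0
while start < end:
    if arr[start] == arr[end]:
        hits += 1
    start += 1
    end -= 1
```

Let's trace through this code step by step.

Initialize: arr = [2, 9, 10, 16, 20]
Initialize: start = 0
Initialize: end = 4
Initialize: hits = 0
Entering loop: while start < end:
After iteration 1: start = 1, end = 3, hits = 0
After iteration 2: start = 2, end = 2, hits = 0
Loop ends.

Final answer: 0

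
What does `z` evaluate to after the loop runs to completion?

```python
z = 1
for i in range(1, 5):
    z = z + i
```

Let's trace through this code step by step.

Initialize: z = 1
Entering loop: for i in range(1, 5):
After iteration 1: i = 1, z = 2
After iteration 2: i = 2, z = 4
After iteration 3: i = 3, z = 7
After iteration 4: i = 4, z = 11
Loop ends.

Final answer: 11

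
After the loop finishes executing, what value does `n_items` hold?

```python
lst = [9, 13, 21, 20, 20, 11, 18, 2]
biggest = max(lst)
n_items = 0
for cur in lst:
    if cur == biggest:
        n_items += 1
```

Let's trace through this code step by step.

Initialize: lst = [9, 13, 21, 20, 20, 11, 18, 2]
Initialize: biggest = 21
Initialize: n_items = 0
Entering loop: for cur in lst:
After iteration 1: cur = 9, n_items = 0
After iteration 2: cur = 13, n_items = 0
After iteration 3: cur = 21, n_items = 1
After iteration 4: cur = 20, n_items = 1
After iteration 5: cur = 20, n_items = 1
After iteration 6: cur = 11, n_items = 1
After iteration 7: cur = 18, n_items = 1
After iteration 8: cur = 2, n_items = 1
Loop ends.

Final answer: 1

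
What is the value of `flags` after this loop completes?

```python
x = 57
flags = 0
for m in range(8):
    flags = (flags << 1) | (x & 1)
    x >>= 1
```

Let's trace through this code step by step.

Initialize: x = 57
Initialize: flags = 0
Entering loop: for m in range(8):
After iteration 1: m = 0, x = 28, flags = 1
After iteration 2: m = 1, x = 14, flags = 2
After iteration 3: m = 2, x = 7, flags = 4
After iteration 4: m = 3, x = 3, flags = 9
After iteration 5: m = 4, x = 1, flags = 19
After iteration 6: m = 5, x = 0, flags = 39
After iteration 7: m = 6, x = 0, flags = 78
After iteration 8: m = 7, x = 0, flags = 156
Loop ends.

Final answer: 156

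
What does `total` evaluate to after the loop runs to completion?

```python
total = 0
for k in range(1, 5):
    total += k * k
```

Let's trace through this code step by step.

Initialize: total = 0
Entering loop: for k in range(1, 5):
After iteration 1: k = 1, total = 1
After iteration 2: k = 2, total = 5
After iteration 3: k = 3, total = 14
After iteration 4: k = 4, total = 30
Loop ends.

Final answer: 30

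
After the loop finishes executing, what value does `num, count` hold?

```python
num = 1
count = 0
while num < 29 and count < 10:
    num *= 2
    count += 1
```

Let's trace through this code step by step.

Initialize: num = 1
Initialize: count = 0
Entering loop: while num < 29 and count < 10:
After iteration 1: num = 2, count = 1
After iteration 2: num = 4, count = 2
After iteration 3: num = 8, count = 3
After iteration 4: num = 16, count = 4
After iteration 5: num = 32, count = 5
Loop ends.

Final answer: 32, 5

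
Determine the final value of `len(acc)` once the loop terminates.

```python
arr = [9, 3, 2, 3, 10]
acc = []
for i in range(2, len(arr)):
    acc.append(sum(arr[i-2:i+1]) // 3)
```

Let's trace through this code step by step.

Initialize: arr = [9, 3, 2, 3, 10]
Initialize: acc = []
Entering loop: for i in range(2, len(arr)):
After iteration 1: i = 2, acc = [4]
After iteration 2: i = 3, acc = [4, 2]
After iteration 3: i = 4, acc = [4, 2, 5]
Loop ends.
len(acc) = 3

Final answer: 3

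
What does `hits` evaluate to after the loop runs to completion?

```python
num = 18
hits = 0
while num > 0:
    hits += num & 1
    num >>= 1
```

Let's trace through this code step by step.

Initialize: num = 18
Initialize: hits = 0
Entering loop: while num > 0:
After iteration 1: num = 9, hits = 0
After iteration 2: num = 4, hits = 1
After iteration 3: num = 2, hits = 1
After iteration 4: num = 1, hits = 1
After iteration 5: num = 0, hits = 2
Loop ends.

Final answer: 2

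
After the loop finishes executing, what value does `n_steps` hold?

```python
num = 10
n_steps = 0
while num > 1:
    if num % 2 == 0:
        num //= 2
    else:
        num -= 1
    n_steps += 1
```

Let's trace through this code step by step.

Initialize: num = 10
Initialize: n_steps = 0
Entering loop: while num > 1:
After iteration 1: num = 5, n_steps = 1
After iteration 2: num = 4, n_steps = 2
After iteration 3: num = 2, n_steps = 3
After iteration 4: num = 1, n_steps = 4
Loop ends.

Final answer: 4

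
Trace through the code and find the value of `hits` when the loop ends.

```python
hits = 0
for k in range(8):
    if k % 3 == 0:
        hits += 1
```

Let's trace through this code step by step.

Initialize: hits = 0
Entering loop: for k in range(8):
After iteration 1: k = 0, hits = 1
After iteration 2: k = 1, hits = 1
After iteration 3: k = 2, hits = 1
After iteration 4: k = 3, hits = 2
After iteration 5: k = 4, hits = 2
After iteration 6: k = 5, hits = 2
After iteration 7: k = 6, hits = 3
After iteration 8: k = 7, hits = 3
Loop ends.

Final answer: 3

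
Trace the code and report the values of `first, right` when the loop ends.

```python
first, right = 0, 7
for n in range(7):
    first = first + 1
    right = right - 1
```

Let's trace through this code step by step.

Initialize: first = 0
Initialize: right = 7
Entering loop: for n in range(7):
After iteration 1: n = 0, first = 1, right = 6
After iteration 2: n = 1, first = 2, right = 5
After iteration 3: n = 2, first = 3, right = 4
After iteration 4: n = 3, first = 4, right = 3
After iteration 5: n = 4, first = 5, right = 2
After iteration 6: n = 5, first = 6, right = 1
After iteration 7: n = 6, first = 7, right = 0
Loop ends.

Final answer: 7, 0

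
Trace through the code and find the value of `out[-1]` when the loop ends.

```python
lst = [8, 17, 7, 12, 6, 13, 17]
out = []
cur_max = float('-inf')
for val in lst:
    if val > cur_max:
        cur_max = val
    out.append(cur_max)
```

Let's trace through this code step by step.

Initialize: lst = [8, 17, 7, 12, 6, 13, 17]
Initialize: out = []
Initialize: cur_max = -inf
Entering loop: for val in lst:
After iteration 1: val = 8, out = [8], cur_max = 8
After iteration 2: val = 17, out = [8, 17], cur_max = 17
After iteration 3: val = 7, out = [8, 17, 17], cur_max = 17
After iteration 4: val = 12, out = [8, 17, 17, 17], cur_max = 17
After iteration 5: val = 6, out = [8, 17, 17, 17, 17], cur_max = 17
After iteration 6: val = 13, out = [8, 17, 17, 17, 17, 17], cur_max = 17
After iteration 7: val = 17, out = [8, 17, 17, 17, 17, 17, 17], cur_max = 17
Loop ends.
out[-1] = 17

Final answer: 17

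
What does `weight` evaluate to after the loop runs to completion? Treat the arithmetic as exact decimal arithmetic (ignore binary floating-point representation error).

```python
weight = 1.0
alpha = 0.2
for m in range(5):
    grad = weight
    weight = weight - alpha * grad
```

Let's trace through this code step by step.

Initialize: weight = 1.0
Initialize: alpha = 0.2
Entering loop: for m in range(5):
After iteration 1: m = 0, weight = 0.8, grad = 1.0
After iteration 2: m = 1, weight = 0.64, grad = 0.8
After iteration 3: m = 2, weight = 0.512, grad = 0.64
After iteration 4: m = 3, weight = 0.4096, grad = 0.512
After iteration 5: m = 4, weight = 0.32768, grad = 0.4096
Loop ends.

Final answer: 0.32768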